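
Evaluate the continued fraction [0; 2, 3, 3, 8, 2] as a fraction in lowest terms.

Using pₖ = aₖpₖ₋₁ + pₖ₋₂ and qₖ = aₖqₖ₋₁ + qₖ₋₂:
  k=0: a=0, p=0, q=1
  k=1: a=2, p=1, q=2
  k=2: a=3, p=3, q=7
  k=3: a=3, p=10, q=23
  k=4: a=8, p=83, q=191
  k=5: a=2, p=176, q=405

176/405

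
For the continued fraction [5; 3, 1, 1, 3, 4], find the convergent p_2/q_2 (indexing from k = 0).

21/4

Using pₖ = aₖpₖ₋₁ + pₖ₋₂, qₖ = aₖqₖ₋₁ + qₖ₋₂ (with p₋₁=1, p₋₂=0, q₋₁=0, q₋₂=1):
  k=0: a=5, p=5, q=1
  k=1: a=3, p=16, q=3
  k=2: a=1, p=21, q=4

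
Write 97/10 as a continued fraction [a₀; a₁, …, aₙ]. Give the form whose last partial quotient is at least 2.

97 = 9·10 + 7
10 = 1·7 + 3
7 = 2·3 + 1
3 = 3·1 + 0  (stop)
So 97/10 = [9; 1, 2, 3].

[9; 1, 2, 3]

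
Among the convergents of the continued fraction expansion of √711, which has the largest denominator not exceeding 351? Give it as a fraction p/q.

8506/319

√711 = [26; 1, 1, 1, 52, …] (period length 4).
Convergents:
  p_0/q_0 = 26/1
  p_1/q_1 = 27/1
  p_2/q_2 = 53/2
  p_3/q_3 = 80/3
  p_4/q_4 = 4213/158
  p_5/q_5 = 4293/161
  p_6/q_6 = 8506/319
  p_7/q_7 = 12799/480
q_6 = 319 ≤ 351 < 480 = q_7, so the answer is 8506/319.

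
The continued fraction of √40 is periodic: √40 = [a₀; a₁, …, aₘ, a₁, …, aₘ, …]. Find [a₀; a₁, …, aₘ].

a₀ = ⌊√40⌋ = 6.
With m₀=0, d₀=1 and mₖ₊₁ = dₖaₖ − mₖ, dₖ₊₁ = (n − mₖ₊₁²)/dₖ, aₖ₊₁ = ⌊(a₀+mₖ₊₁)/dₖ₊₁⌋:
  k=1: m=6, d=4, a=3
  k=2: m=6, d=1, a=12
d=1 and a=2a₀=12 at k=2, so the next step gives (m, d) = (6, 4) again — its k=1 value — and the period has length 2.

[6; 3, 12]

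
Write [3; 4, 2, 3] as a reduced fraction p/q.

100/31

Using pₖ = aₖpₖ₋₁ + pₖ₋₂ and qₖ = aₖqₖ₋₁ + qₖ₋₂:
  k=0: a=3, p=3, q=1
  k=1: a=4, p=13, q=4
  k=2: a=2, p=29, q=9
  k=3: a=3, p=100, q=31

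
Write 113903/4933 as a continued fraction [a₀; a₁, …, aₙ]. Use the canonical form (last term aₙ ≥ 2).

113903 = 23×4933 + 444
4933 = 11×444 + 49
444 = 9×49 + 3
49 = 16×3 + 1
3 = 3×1 + 0  (stop)
So 113903/4933 = [23; 11, 9, 16, 3].

[23; 11, 9, 16, 3]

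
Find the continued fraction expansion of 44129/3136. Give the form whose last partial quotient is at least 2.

[14; 13, 1, 15, 14]

44129 = 14·3136 + 225
3136 = 13·225 + 211
225 = 1·211 + 14
211 = 15·14 + 1
14 = 14·1 + 0  (stop)
So 44129/3136 = [14; 13, 1, 15, 14].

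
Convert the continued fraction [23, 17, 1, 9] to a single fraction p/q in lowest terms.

Using pₖ = aₖpₖ₋₁ + pₖ₋₂ and qₖ = aₖqₖ₋₁ + qₖ₋₂:
  k=0: a=23, p=23, q=1
  k=1: a=17, p=392, q=17
  k=2: a=1, p=415, q=18
  k=3: a=9, p=4127, q=179

4127/179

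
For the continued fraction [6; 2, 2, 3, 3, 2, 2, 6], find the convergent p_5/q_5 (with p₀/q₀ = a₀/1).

827/129

Using pₖ = aₖpₖ₋₁ + pₖ₋₂, qₖ = aₖqₖ₋₁ + qₖ₋₂ (with p₋₁=1, p₋₂=0, q₋₁=0, q₋₂=1):
  k=0: a=6, p=6, q=1
  k=1: a=2, p=13, q=2
  k=2: a=2, p=32, q=5
  k=3: a=3, p=109, q=17
  k=4: a=3, p=359, q=56
  k=5: a=2, p=827, q=129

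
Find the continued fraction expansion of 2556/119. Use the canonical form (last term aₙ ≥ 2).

[21; 2, 11, 2, 2]

2556 = 21×119 + 57
119 = 2×57 + 5
57 = 11×5 + 2
5 = 2×2 + 1
2 = 2×1 + 0  (stop)
So 2556/119 = [21; 2, 11, 2, 2].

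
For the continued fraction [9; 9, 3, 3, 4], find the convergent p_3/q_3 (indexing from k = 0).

Using pₖ = aₖpₖ₋₁ + pₖ₋₂, qₖ = aₖqₖ₋₁ + qₖ₋₂ (with p₋₁=1, p₋₂=0, q₋₁=0, q₋₂=1):
  k=0: a=9, p=9, q=1
  k=1: a=9, p=82, q=9
  k=2: a=3, p=255, q=28
  k=3: a=3, p=847, q=93

847/93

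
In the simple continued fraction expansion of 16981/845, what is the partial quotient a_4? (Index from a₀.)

5

16981 = 20·845 + 81   →  a_0 = 20
845 = 10·81 + 35   →  a_1 = 10
81 = 2·35 + 11   →  a_2 = 2
35 = 3·11 + 2   →  a_3 = 3
11 = 5·2 + 1   →  a_4 = 5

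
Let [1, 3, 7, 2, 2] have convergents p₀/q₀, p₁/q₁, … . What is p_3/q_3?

62/47

Using pₖ = aₖpₖ₋₁ + pₖ₋₂, qₖ = aₖqₖ₋₁ + qₖ₋₂ (with p₋₁=1, p₋₂=0, q₋₁=0, q₋₂=1):
  k=0: a=1, p=1, q=1
  k=1: a=3, p=4, q=3
  k=2: a=7, p=29, q=22
  k=3: a=2, p=62, q=47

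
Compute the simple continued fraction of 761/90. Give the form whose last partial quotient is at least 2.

[8; 2, 5, 8]

761 = 8·90 + 41
90 = 2·41 + 8
41 = 5·8 + 1
8 = 8·1 + 0  (stop)
So 761/90 = [8; 2, 5, 8].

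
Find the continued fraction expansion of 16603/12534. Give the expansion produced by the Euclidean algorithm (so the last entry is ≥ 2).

[1; 3, 12, 2, 3, 1, 11, 3]

16603 = 1·12534 + 4069
12534 = 3·4069 + 327
4069 = 12·327 + 145
327 = 2·145 + 37
145 = 3·37 + 34
37 = 1·34 + 3
34 = 11·3 + 1
3 = 3·1 + 0  (stop)
So 16603/12534 = [1; 3, 12, 2, 3, 1, 11, 3].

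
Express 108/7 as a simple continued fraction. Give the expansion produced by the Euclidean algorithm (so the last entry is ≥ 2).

108 = 15×7 + 3
7 = 2×3 + 1
3 = 3×1 + 0  (stop)
So 108/7 = [15; 2, 3].

[15; 2, 3]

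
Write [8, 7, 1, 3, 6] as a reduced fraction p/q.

Using pₖ = aₖpₖ₋₁ + pₖ₋₂ and qₖ = aₖqₖ₋₁ + qₖ₋₂:
  k=0: a=8, p=8, q=1
  k=1: a=7, p=57, q=7
  k=2: a=1, p=65, q=8
  k=3: a=3, p=252, q=31
  k=4: a=6, p=1577, q=194

1577/194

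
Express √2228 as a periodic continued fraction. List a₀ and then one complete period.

[47; 4, 1, 22, 1, 4, 94]

a₀ = ⌊√2228⌋ = 47.
With m₀=0, d₀=1 and mₖ₊₁ = dₖaₖ − mₖ, dₖ₊₁ = (n − mₖ₊₁²)/dₖ, aₖ₊₁ = ⌊(a₀+mₖ₊₁)/dₖ₊₁⌋:
  k=1: m=47, d=19, a=4
  k=2: m=29, d=73, a=1
  k=3: m=44, d=4, a=22
  k=4: m=44, d=73, a=1
  k=5: m=29, d=19, a=4
  k=6: m=47, d=1, a=94
d=1 and a=2a₀=94 at k=6, so the next step gives (m, d) = (47, 19) again — its k=1 value — and the period has length 6.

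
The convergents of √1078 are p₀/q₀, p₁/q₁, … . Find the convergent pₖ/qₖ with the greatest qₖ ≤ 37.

197/6

√1078 = [32; 1, 4, 1, 64, …] (period length 4).
Convergents:
  p_0/q_0 = 32/1
  p_1/q_1 = 33/1
  p_2/q_2 = 164/5
  p_3/q_3 = 197/6
  p_4/q_4 = 12772/389
q_3 = 6 ≤ 37 < 389 = q_4, so the answer is 197/6.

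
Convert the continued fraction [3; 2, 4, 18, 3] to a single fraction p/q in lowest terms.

Using pₖ = aₖpₖ₋₁ + pₖ₋₂ and qₖ = aₖqₖ₋₁ + qₖ₋₂:
  k=0: a=3, p=3, q=1
  k=1: a=2, p=7, q=2
  k=2: a=4, p=31, q=9
  k=3: a=18, p=565, q=164
  k=4: a=3, p=1726, q=501

1726/501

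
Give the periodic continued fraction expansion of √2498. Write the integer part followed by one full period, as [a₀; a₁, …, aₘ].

a₀ = ⌊√2498⌋ = 49.
With m₀=0, d₀=1 and mₖ₊₁ = dₖaₖ − mₖ, dₖ₊₁ = (n − mₖ₊₁²)/dₖ, aₖ₊₁ = ⌊(a₀+mₖ₊₁)/dₖ₊₁⌋:
  k=1: m=49, d=97, a=1
  k=2: m=48, d=2, a=48
  k=3: m=48, d=97, a=1
  k=4: m=49, d=1, a=98
d=1 and a=2a₀=98 at k=4, so the next step gives (m, d) = (49, 97) again — its k=1 value — and the period has length 4.

[49; 1, 48, 1, 98]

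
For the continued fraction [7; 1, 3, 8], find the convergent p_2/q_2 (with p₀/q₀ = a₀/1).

Using pₖ = aₖpₖ₋₁ + pₖ₋₂, qₖ = aₖqₖ₋₁ + qₖ₋₂ (with p₋₁=1, p₋₂=0, q₋₁=0, q₋₂=1):
  k=0: a=7, p=7, q=1
  k=1: a=1, p=8, q=1
  k=2: a=3, p=31, q=4

31/4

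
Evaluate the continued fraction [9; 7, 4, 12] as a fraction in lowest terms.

Fold from the inside: start with 12/1.
  4 + 1/12 = 49/12
  7 + 12/49 = 355/49
  9 + 49/355 = 3244/355

3244/355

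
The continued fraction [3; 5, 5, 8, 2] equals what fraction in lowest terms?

Using pₖ = aₖpₖ₋₁ + pₖ₋₂ and qₖ = aₖqₖ₋₁ + qₖ₋₂:
  k=0: a=3, p=3, q=1
  k=1: a=5, p=16, q=5
  k=2: a=5, p=83, q=26
  k=3: a=8, p=680, q=213
  k=4: a=2, p=1443, q=452

1443/452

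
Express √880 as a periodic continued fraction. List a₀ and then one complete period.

a₀ = ⌊√880⌋ = 29.
With m₀=0, d₀=1 and mₖ₊₁ = dₖaₖ − mₖ, dₖ₊₁ = (n − mₖ₊₁²)/dₖ, aₖ₊₁ = ⌊(a₀+mₖ₊₁)/dₖ₊₁⌋:
  k=1: m=29, d=39, a=1
  k=2: m=10, d=20, a=1
  k=3: m=10, d=39, a=1
  k=4: m=29, d=1, a=58
d=1 and a=2a₀=58 at k=4, so the next step gives (m, d) = (29, 39) again — its k=1 value — and the period has length 4.

[29; 1, 1, 1, 58]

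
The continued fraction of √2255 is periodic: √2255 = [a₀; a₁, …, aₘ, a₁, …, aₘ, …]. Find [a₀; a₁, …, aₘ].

a₀ = ⌊√2255⌋ = 47.

[47; 2, 18, 2, 94]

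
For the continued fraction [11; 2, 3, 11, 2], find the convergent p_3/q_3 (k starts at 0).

903/79

Using pₖ = aₖpₖ₋₁ + pₖ₋₂, qₖ = aₖqₖ₋₁ + qₖ₋₂ (with p₋₁=1, p₋₂=0, q₋₁=0, q₋₂=1):
  k=0: a=11, p=11, q=1
  k=1: a=2, p=23, q=2
  k=2: a=3, p=80, q=7
  k=3: a=11, p=903, q=79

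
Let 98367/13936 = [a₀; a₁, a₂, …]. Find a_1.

17

98367 = 7·13936 + 815   →  a_0 = 7
13936 = 17·815 + 81   →  a_1 = 17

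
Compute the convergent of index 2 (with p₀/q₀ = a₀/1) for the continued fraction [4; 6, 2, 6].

Using pₖ = aₖpₖ₋₁ + pₖ₋₂, qₖ = aₖqₖ₋₁ + qₖ₋₂ (with p₋₁=1, p₋₂=0, q₋₁=0, q₋₂=1):
  k=0: a=4, p=4, q=1
  k=1: a=6, p=25, q=6
  k=2: a=2, p=54, q=13

54/13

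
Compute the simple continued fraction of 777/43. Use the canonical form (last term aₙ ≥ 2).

777 = 18·43 + 3
43 = 14·3 + 1
3 = 3·1 + 0  (stop)
So 777/43 = [18; 14, 3].

[18; 14, 3]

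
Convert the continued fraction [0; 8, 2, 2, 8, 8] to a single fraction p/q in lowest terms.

Fold from the inside: start with 8/1.
  8 + 1/8 = 65/8
  2 + 8/65 = 138/65
  2 + 65/138 = 341/138
  8 + 138/341 = 2866/341
  0 + 341/2866 = 341/2866

341/2866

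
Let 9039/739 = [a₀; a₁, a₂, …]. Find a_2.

3

9039 = 12·739 + 171   →  a_0 = 12
739 = 4·171 + 55   →  a_1 = 4
171 = 3·55 + 6   →  a_2 = 3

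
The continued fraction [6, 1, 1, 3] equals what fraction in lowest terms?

46/7

Using pₖ = aₖpₖ₋₁ + pₖ₋₂ and qₖ = aₖqₖ₋₁ + qₖ₋₂:
  k=0: a=6, p=6, q=1
  k=1: a=1, p=7, q=1
  k=2: a=1, p=13, q=2
  k=3: a=3, p=46, q=7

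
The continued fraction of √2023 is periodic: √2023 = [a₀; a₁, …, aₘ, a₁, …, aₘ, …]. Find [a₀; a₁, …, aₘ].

a₀ = ⌊√2023⌋ = 44.
With m₀=0, d₀=1 and mₖ₊₁ = dₖaₖ − mₖ, dₖ₊₁ = (n − mₖ₊₁²)/dₖ, aₖ₊₁ = ⌊(a₀+mₖ₊₁)/dₖ₊₁⌋:
  k=1: m=44, d=87, a=1
  k=2: m=43, d=2, a=43
  k=3: m=43, d=87, a=1
  k=4: m=44, d=1, a=88
d=1 and a=2a₀=88 at k=4, so the next step gives (m, d) = (44, 87) again — its k=1 value — and the period has length 4.

[44; 1, 43, 1, 88]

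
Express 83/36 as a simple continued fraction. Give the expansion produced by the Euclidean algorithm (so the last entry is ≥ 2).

83 = 2·36 + 11
36 = 3·11 + 3
11 = 3·3 + 2
3 = 1·2 + 1
2 = 2·1 + 0  (stop)
So 83/36 = [2; 3, 3, 1, 2].

[2; 3, 3, 1, 2]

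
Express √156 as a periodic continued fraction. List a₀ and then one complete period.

[12; 2, 24]

a₀ = ⌊√156⌋ = 12.
With m₀=0, d₀=1 and mₖ₊₁ = dₖaₖ − mₖ, dₖ₊₁ = (n − mₖ₊₁²)/dₖ, aₖ₊₁ = ⌊(a₀+mₖ₊₁)/dₖ₊₁⌋:
  k=1: m=12, d=12, a=2
  k=2: m=12, d=1, a=24
d=1 and a=2a₀=24 at k=2, so the next step gives (m, d) = (12, 12) again — its k=1 value — and the period has length 2.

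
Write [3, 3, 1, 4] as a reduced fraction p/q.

62/19

Fold from the inside: start with 4/1.
  1 + 1/4 = 5/4
  3 + 4/5 = 19/5
  3 + 5/19 = 62/19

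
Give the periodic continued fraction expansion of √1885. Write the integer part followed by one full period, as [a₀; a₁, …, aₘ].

[43; 2, 2, 2, 86]

a₀ = ⌊√1885⌋ = 43.
With m₀=0, d₀=1 and mₖ₊₁ = dₖaₖ − mₖ, dₖ₊₁ = (n − mₖ₊₁²)/dₖ, aₖ₊₁ = ⌊(a₀+mₖ₊₁)/dₖ₊₁⌋:
  k=1: m=43, d=36, a=2
  k=2: m=29, d=29, a=2
  k=3: m=29, d=36, a=2
  k=4: m=43, d=1, a=86
d=1 and a=2a₀=86 at k=4, so the next step gives (m, d) = (43, 36) again — its k=1 value — and the period has length 4.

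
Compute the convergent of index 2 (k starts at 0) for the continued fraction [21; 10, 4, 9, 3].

Using pₖ = aₖpₖ₋₁ + pₖ₋₂, qₖ = aₖqₖ₋₁ + qₖ₋₂ (with p₋₁=1, p₋₂=0, q₋₁=0, q₋₂=1):
  k=0: a=21, p=21, q=1
  k=1: a=10, p=211, q=10
  k=2: a=4, p=865, q=41

865/41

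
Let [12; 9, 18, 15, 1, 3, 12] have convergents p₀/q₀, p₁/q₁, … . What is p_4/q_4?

Using pₖ = aₖpₖ₋₁ + pₖ₋₂, qₖ = aₖqₖ₋₁ + qₖ₋₂ (with p₋₁=1, p₋₂=0, q₋₁=0, q₋₂=1):
  k=0: a=12, p=12, q=1
  k=1: a=9, p=109, q=9
  k=2: a=18, p=1974, q=163
  k=3: a=15, p=29719, q=2454
  k=4: a=1, p=31693, q=2617

31693/2617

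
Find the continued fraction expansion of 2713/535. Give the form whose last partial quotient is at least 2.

[5; 14, 12, 1, 2]

2713 = 5*535 + 38
535 = 14*38 + 3
38 = 12*3 + 2
3 = 1*2 + 1
2 = 2*1 + 0  (stop)
So 2713/535 = [5; 14, 12, 1, 2].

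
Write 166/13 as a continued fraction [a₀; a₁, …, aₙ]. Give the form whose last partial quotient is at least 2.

166 = 12*13 + 10
13 = 1*10 + 3
10 = 3*3 + 1
3 = 3*1 + 0  (stop)
So 166/13 = [12; 1, 3, 3].

[12; 1, 3, 3]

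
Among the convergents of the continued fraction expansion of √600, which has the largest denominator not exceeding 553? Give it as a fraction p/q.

√600 = [24; 2, 48, …] (period length 2).
Convergents:
  p_0/q_0 = 24/1
  p_1/q_1 = 49/2
  p_2/q_2 = 2376/97
  p_3/q_3 = 4801/196
  p_4/q_4 = 232824/9505
q_3 = 196 ≤ 553 < 9505 = q_4, so the answer is 4801/196.

4801/196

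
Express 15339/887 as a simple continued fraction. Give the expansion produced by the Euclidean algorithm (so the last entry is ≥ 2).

15339 = 17×887 + 260
887 = 3×260 + 107
260 = 2×107 + 46
107 = 2×46 + 15
46 = 3×15 + 1
15 = 15×1 + 0  (stop)
So 15339/887 = [17; 3, 2, 2, 3, 15].

[17; 3, 2, 2, 3, 15]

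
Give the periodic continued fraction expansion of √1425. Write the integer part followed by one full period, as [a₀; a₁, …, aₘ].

a₀ = ⌊√1425⌋ = 37.

[37; 1, 2, 1, 74]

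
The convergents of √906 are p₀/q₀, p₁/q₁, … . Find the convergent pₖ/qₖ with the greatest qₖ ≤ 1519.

√906 = [30; 10, 60, …] (period length 2).
Convergents:
  p_0/q_0 = 30/1
  p_1/q_1 = 301/10
  p_2/q_2 = 18090/601
  p_3/q_3 = 181201/6020
q_2 = 601 ≤ 1519 < 6020 = q_3, so the answer is 18090/601.

18090/601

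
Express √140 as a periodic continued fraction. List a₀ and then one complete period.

[11; 1, 4, 1, 22]

a₀ = ⌊√140⌋ = 11.
With m₀=0, d₀=1 and mₖ₊₁ = dₖaₖ − mₖ, dₖ₊₁ = (n − mₖ₊₁²)/dₖ, aₖ₊₁ = ⌊(a₀+mₖ₊₁)/dₖ₊₁⌋:
  k=1: m=11, d=19, a=1
  k=2: m=8, d=4, a=4
  k=3: m=8, d=19, a=1
  k=4: m=11, d=1, a=22
d=1 and a=2a₀=22 at k=4, so the next step gives (m, d) = (11, 19) again — its k=1 value — and the period has length 4.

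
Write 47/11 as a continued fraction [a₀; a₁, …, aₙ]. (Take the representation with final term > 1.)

[4; 3, 1, 2]

47 = 4*11 + 3
11 = 3*3 + 2
3 = 1*2 + 1
2 = 2*1 + 0  (stop)
So 47/11 = [4; 3, 1, 2].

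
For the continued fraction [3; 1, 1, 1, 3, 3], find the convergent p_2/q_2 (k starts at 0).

7/2

Using pₖ = aₖpₖ₋₁ + pₖ₋₂, qₖ = aₖqₖ₋₁ + qₖ₋₂ (with p₋₁=1, p₋₂=0, q₋₁=0, q₋₂=1):
  k=0: a=3, p=3, q=1
  k=1: a=1, p=4, q=1
  k=2: a=1, p=7, q=2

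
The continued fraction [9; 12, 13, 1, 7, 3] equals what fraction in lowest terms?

38048/4189

Fold from the inside: start with 3/1.
  7 + 1/3 = 22/3
  1 + 3/22 = 25/22
  13 + 22/25 = 347/25
  12 + 25/347 = 4189/347
  9 + 347/4189 = 38048/4189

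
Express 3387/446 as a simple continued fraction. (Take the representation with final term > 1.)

[7; 1, 1, 2, 6, 2, 6]

3387 = 7×446 + 265
446 = 1×265 + 181
265 = 1×181 + 84
181 = 2×84 + 13
84 = 6×13 + 6
13 = 2×6 + 1
6 = 6×1 + 0  (stop)
So 3387/446 = [7; 1, 1, 2, 6, 2, 6].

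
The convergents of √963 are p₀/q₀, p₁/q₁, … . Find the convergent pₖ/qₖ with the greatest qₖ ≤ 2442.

√963 = [31; 31, 62, …] (period length 2).
Convergents:
  p_0/q_0 = 31/1
  p_1/q_1 = 962/31
  p_2/q_2 = 59675/1923
  p_3/q_3 = 1850887/59644
q_2 = 1923 ≤ 2442 < 59644 = q_3, so the answer is 59675/1923.

59675/1923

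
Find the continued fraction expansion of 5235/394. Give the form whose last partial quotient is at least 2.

[13; 3, 2, 18, 3]

5235 = 13·394 + 113
394 = 3·113 + 55
113 = 2·55 + 3
55 = 18·3 + 1
3 = 3·1 + 0  (stop)
So 5235/394 = [13; 3, 2, 18, 3].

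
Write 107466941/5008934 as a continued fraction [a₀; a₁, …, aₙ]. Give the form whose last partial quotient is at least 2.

[21; 2, 5, 16, 8, 10, 19, 18]

107466941 = 21*5008934 + 2279327
5008934 = 2*2279327 + 450280
2279327 = 5*450280 + 27927
450280 = 16*27927 + 3448
27927 = 8*3448 + 343
3448 = 10*343 + 18
343 = 19*18 + 1
18 = 18*1 + 0  (stop)
So 107466941/5008934 = [21; 2, 5, 16, 8, 10, 19, 18].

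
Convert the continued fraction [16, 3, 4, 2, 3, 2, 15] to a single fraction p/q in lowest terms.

Fold from the inside: start with 15/1.
  2 + 1/15 = 31/15
  3 + 15/31 = 108/31
  2 + 31/108 = 247/108
  4 + 108/247 = 1096/247
  3 + 247/1096 = 3535/1096
  16 + 1096/3535 = 57656/3535

57656/3535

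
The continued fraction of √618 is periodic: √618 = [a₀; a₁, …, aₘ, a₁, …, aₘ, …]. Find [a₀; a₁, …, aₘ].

a₀ = ⌊√618⌋ = 24.
With m₀=0, d₀=1 and mₖ₊₁ = dₖaₖ − mₖ, dₖ₊₁ = (n − mₖ₊₁²)/dₖ, aₖ₊₁ = ⌊(a₀+mₖ₊₁)/dₖ₊₁⌋:
  k=1: m=24, d=42, a=1
  k=2: m=18, d=7, a=6
  k=3: m=24, d=6, a=8
  k=4: m=24, d=7, a=6
  k=5: m=18, d=42, a=1
  k=6: m=24, d=1, a=48
d=1 and a=2a₀=48 at k=6, so the next step gives (m, d) = (24, 42) again — its k=1 value — and the period has length 6.

[24; 1, 6, 8, 6, 1, 48]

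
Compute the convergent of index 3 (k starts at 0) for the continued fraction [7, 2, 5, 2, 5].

Using pₖ = aₖpₖ₋₁ + pₖ₋₂, qₖ = aₖqₖ₋₁ + qₖ₋₂ (with p₋₁=1, p₋₂=0, q₋₁=0, q₋₂=1):
  k=0: a=7, p=7, q=1
  k=1: a=2, p=15, q=2
  k=2: a=5, p=82, q=11
  k=3: a=2, p=179, q=24

179/24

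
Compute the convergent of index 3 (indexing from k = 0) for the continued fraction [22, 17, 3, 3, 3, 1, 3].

3816/173

Using pₖ = aₖpₖ₋₁ + pₖ₋₂, qₖ = aₖqₖ₋₁ + qₖ₋₂ (with p₋₁=1, p₋₂=0, q₋₁=0, q₋₂=1):
  k=0: a=22, p=22, q=1
  k=1: a=17, p=375, q=17
  k=2: a=3, p=1147, q=52
  k=3: a=3, p=3816, q=173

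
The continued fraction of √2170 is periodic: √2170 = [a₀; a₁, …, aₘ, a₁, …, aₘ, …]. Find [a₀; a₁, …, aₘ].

a₀ = ⌊√2170⌋ = 46.
With m₀=0, d₀=1 and mₖ₊₁ = dₖaₖ − mₖ, dₖ₊₁ = (n − mₖ₊₁²)/dₖ, aₖ₊₁ = ⌊(a₀+mₖ₊₁)/dₖ₊₁⌋:
  k=1: m=46, d=54, a=1
  k=2: m=8, d=39, a=1
  k=3: m=31, d=31, a=2
  k=4: m=31, d=39, a=1
  k=5: m=8, d=54, a=1
  k=6: m=46, d=1, a=92
d=1 and a=2a₀=92 at k=6, so the next step gives (m, d) = (46, 54) again — its k=1 value — and the period has length 6.

[46; 1, 1, 2, 1, 1, 92]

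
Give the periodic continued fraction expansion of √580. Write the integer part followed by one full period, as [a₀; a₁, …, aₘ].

a₀ = ⌊√580⌋ = 24.
With m₀=0, d₀=1 and mₖ₊₁ = dₖaₖ − mₖ, dₖ₊₁ = (n − mₖ₊₁²)/dₖ, aₖ₊₁ = ⌊(a₀+mₖ₊₁)/dₖ₊₁⌋:
  k=1: m=24, d=4, a=12
  k=2: m=24, d=1, a=48
d=1 and a=2a₀=48 at k=2, so the next step gives (m, d) = (24, 4) again — its k=1 value — and the period has length 2.

[24; 12, 48]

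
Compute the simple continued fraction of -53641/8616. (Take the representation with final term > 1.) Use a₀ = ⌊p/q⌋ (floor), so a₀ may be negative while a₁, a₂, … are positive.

-53641 = -7×8616 + 6671
8616 = 1×6671 + 1945
6671 = 3×1945 + 836
1945 = 2×836 + 273
836 = 3×273 + 17
273 = 16×17 + 1
17 = 17×1 + 0  (stop)
So -53641/8616 = [-7; 1, 3, 2, 3, 16, 17].

[-7; 1, 3, 2, 3, 16, 17]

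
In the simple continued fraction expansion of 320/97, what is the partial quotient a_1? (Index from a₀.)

320 = 3·97 + 29   →  a_0 = 3
97 = 3·29 + 10   →  a_1 = 3

3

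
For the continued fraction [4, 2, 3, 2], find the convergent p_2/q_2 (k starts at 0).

Using pₖ = aₖpₖ₋₁ + pₖ₋₂, qₖ = aₖqₖ₋₁ + qₖ₋₂ (with p₋₁=1, p₋₂=0, q₋₁=0, q₋₂=1):
  k=0: a=4, p=4, q=1
  k=1: a=2, p=9, q=2
  k=2: a=3, p=31, q=7

31/7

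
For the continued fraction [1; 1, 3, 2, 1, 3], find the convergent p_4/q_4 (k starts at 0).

23/13

Using pₖ = aₖpₖ₋₁ + pₖ₋₂, qₖ = aₖqₖ₋₁ + qₖ₋₂ (with p₋₁=1, p₋₂=0, q₋₁=0, q₋₂=1):
  k=0: a=1, p=1, q=1
  k=1: a=1, p=2, q=1
  k=2: a=3, p=7, q=4
  k=3: a=2, p=16, q=9
  k=4: a=1, p=23, q=13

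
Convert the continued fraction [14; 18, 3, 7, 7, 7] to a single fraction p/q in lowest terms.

Using pₖ = aₖpₖ₋₁ + pₖ₋₂ and qₖ = aₖqₖ₋₁ + qₖ₋₂:
  k=0: a=14, p=14, q=1
  k=1: a=18, p=253, q=18
  k=2: a=3, p=773, q=55
  k=3: a=7, p=5664, q=403
  k=4: a=7, p=40421, q=2876
  k=5: a=7, p=288611, q=20535

288611/20535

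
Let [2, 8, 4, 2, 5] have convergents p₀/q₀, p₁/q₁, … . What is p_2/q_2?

Using pₖ = aₖpₖ₋₁ + pₖ₋₂, qₖ = aₖqₖ₋₁ + qₖ₋₂ (with p₋₁=1, p₋₂=0, q₋₁=0, q₋₂=1):
  k=0: a=2, p=2, q=1
  k=1: a=8, p=17, q=8
  k=2: a=4, p=70, q=33

70/33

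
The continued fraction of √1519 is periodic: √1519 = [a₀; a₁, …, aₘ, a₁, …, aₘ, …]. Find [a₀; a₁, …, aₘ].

a₀ = ⌊√1519⌋ = 38.
With m₀=0, d₀=1 and mₖ₊₁ = dₖaₖ − mₖ, dₖ₊₁ = (n − mₖ₊₁²)/dₖ, aₖ₊₁ = ⌊(a₀+mₖ₊₁)/dₖ₊₁⌋:
  k=1: m=38, d=75, a=1
  k=2: m=37, d=2, a=37
  k=3: m=37, d=75, a=1
  k=4: m=38, d=1, a=76
d=1 and a=2a₀=76 at k=4, so the next step gives (m, d) = (38, 75) again — its k=1 value — and the period has length 4.

[38; 1, 37, 1, 76]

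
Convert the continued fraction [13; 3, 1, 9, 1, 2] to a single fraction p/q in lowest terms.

1657/125

Fold from the inside: start with 2/1.
  1 + 1/2 = 3/2
  9 + 2/3 = 29/3
  1 + 3/29 = 32/29
  3 + 29/32 = 125/32
  13 + 32/125 = 1657/125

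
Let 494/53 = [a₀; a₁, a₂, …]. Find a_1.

494 = 9·53 + 17   →  a_0 = 9
53 = 3·17 + 2   →  a_1 = 3

3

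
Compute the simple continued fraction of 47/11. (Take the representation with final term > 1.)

[4; 3, 1, 2]

47 = 4×11 + 3
11 = 3×3 + 2
3 = 1×2 + 1
2 = 2×1 + 0  (stop)
So 47/11 = [4; 3, 1, 2].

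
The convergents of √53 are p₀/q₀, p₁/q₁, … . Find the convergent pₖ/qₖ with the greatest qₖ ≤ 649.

2599/357

√53 = [7; 3, 1, 1, 3, 14, …] (period length 5).
Convergents:
  p_0/q_0 = 7/1
  p_1/q_1 = 22/3
  p_2/q_2 = 29/4
  p_3/q_3 = 51/7
  p_4/q_4 = 182/25
  p_5/q_5 = 2599/357
  p_6/q_6 = 7979/1096
q_5 = 357 ≤ 649 < 1096 = q_6, so the answer is 2599/357.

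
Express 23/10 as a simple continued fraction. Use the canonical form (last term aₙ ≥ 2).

[2; 3, 3]

23 = 2·10 + 3
10 = 3·3 + 1
3 = 3·1 + 0  (stop)
So 23/10 = [2; 3, 3].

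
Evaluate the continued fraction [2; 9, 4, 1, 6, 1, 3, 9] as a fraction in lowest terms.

Using pₖ = aₖpₖ₋₁ + pₖ₋₂ and qₖ = aₖqₖ₋₁ + qₖ₋₂:
  k=0: a=2, p=2, q=1
  k=1: a=9, p=19, q=9
  k=2: a=4, p=78, q=37
  k=3: a=1, p=97, q=46
  k=4: a=6, p=660, q=313
  k=5: a=1, p=757, q=359
  k=6: a=3, p=2931, q=1390
  k=7: a=9, p=27136, q=12869

27136/12869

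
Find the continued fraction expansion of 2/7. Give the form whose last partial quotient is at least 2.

[0; 3, 2]

2 = 0×7 + 2
7 = 3×2 + 1
2 = 2×1 + 0  (stop)
So 2/7 = [0; 3, 2].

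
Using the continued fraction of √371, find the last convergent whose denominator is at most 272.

1695/88

√371 = [19; 3, 1, 4, 1, 3, 38, …] (period length 6).
Convergents:
  p_0/q_0 = 19/1
  p_1/q_1 = 58/3
  p_2/q_2 = 77/4
  p_3/q_3 = 366/19
  p_4/q_4 = 443/23
  p_5/q_5 = 1695/88
  p_6/q_6 = 64853/3367
q_5 = 88 ≤ 272 < 3367 = q_6, so the answer is 1695/88.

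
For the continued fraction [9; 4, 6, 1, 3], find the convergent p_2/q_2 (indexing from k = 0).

Using pₖ = aₖpₖ₋₁ + pₖ₋₂, qₖ = aₖqₖ₋₁ + qₖ₋₂ (with p₋₁=1, p₋₂=0, q₋₁=0, q₋₂=1):
  k=0: a=9, p=9, q=1
  k=1: a=4, p=37, q=4
  k=2: a=6, p=231, q=25

231/25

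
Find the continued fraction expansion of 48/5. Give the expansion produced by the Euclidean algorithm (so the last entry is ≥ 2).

48 = 9*5 + 3
5 = 1*3 + 2
3 = 1*2 + 1
2 = 2*1 + 0  (stop)
So 48/5 = [9; 1, 1, 2].

[9; 1, 1, 2]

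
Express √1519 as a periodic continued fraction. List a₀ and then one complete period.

a₀ = ⌊√1519⌋ = 38.
With m₀=0, d₀=1 and mₖ₊₁ = dₖaₖ − mₖ, dₖ₊₁ = (n − mₖ₊₁²)/dₖ, aₖ₊₁ = ⌊(a₀+mₖ₊₁)/dₖ₊₁⌋:
  k=1: m=38, d=75, a=1
  k=2: m=37, d=2, a=37
  k=3: m=37, d=75, a=1
  k=4: m=38, d=1, a=76
d=1 and a=2a₀=76 at k=4, so the next step gives (m, d) = (38, 75) again — its k=1 value — and the period has length 4.

[38; 1, 37, 1, 76]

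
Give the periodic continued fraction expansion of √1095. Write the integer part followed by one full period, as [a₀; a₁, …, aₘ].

a₀ = ⌊√1095⌋ = 33.
With m₀=0, d₀=1 and mₖ₊₁ = dₖaₖ − mₖ, dₖ₊₁ = (n − mₖ₊₁²)/dₖ, aₖ₊₁ = ⌊(a₀+mₖ₊₁)/dₖ₊₁⌋:
  k=1: m=33, d=6, a=11
  k=2: m=33, d=1, a=66
d=1 and a=2a₀=66 at k=2, so the next step gives (m, d) = (33, 6) again — its k=1 value — and the period has length 2.

[33; 11, 66]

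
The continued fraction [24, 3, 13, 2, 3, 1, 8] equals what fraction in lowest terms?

Using pₖ = aₖpₖ₋₁ + pₖ₋₂ and qₖ = aₖqₖ₋₁ + qₖ₋₂:
  k=0: a=24, p=24, q=1
  k=1: a=3, p=73, q=3
  k=2: a=13, p=973, q=40
  k=3: a=2, p=2019, q=83
  k=4: a=3, p=7030, q=289
  k=5: a=1, p=9049, q=372
  k=6: a=8, p=79422, q=3265

79422/3265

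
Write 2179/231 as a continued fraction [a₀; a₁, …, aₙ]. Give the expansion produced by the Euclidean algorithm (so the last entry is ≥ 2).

2179 = 9·231 + 100
231 = 2·100 + 31
100 = 3·31 + 7
31 = 4·7 + 3
7 = 2·3 + 1
3 = 3·1 + 0  (stop)
So 2179/231 = [9; 2, 3, 4, 2, 3].

[9; 2, 3, 4, 2, 3]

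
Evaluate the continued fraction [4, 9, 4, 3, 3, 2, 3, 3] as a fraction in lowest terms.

Fold from the inside: start with 3/1.
  3 + 1/3 = 10/3
  2 + 3/10 = 23/10
  3 + 10/23 = 79/23
  3 + 23/79 = 260/79
  4 + 79/260 = 1119/260
  9 + 260/1119 = 10331/1119
  4 + 1119/10331 = 42443/10331

42443/10331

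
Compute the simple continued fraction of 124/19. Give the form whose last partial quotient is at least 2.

124 = 6*19 + 10
19 = 1*10 + 9
10 = 1*9 + 1
9 = 9*1 + 0  (stop)
So 124/19 = [6; 1, 1, 9].

[6; 1, 1, 9]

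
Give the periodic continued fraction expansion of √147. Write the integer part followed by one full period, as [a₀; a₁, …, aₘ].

a₀ = ⌊√147⌋ = 12.

[12; 8, 24]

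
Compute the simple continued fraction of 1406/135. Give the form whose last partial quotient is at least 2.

[10; 2, 2, 2, 3, 3]

1406 = 10×135 + 56
135 = 2×56 + 23
56 = 2×23 + 10
23 = 2×10 + 3
10 = 3×3 + 1
3 = 3×1 + 0  (stop)
So 1406/135 = [10; 2, 2, 2, 3, 3].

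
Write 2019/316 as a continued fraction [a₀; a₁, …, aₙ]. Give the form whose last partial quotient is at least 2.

[6; 2, 1, 1, 3, 8, 2]

2019 = 6×316 + 123
316 = 2×123 + 70
123 = 1×70 + 53
70 = 1×53 + 17
53 = 3×17 + 2
17 = 8×2 + 1
2 = 2×1 + 0  (stop)
So 2019/316 = [6; 2, 1, 1, 3, 8, 2].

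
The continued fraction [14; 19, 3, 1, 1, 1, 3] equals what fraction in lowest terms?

Fold from the inside: start with 3/1.
  1 + 1/3 = 4/3
  1 + 3/4 = 7/4
  1 + 4/7 = 11/7
  3 + 7/11 = 40/11
  19 + 11/40 = 771/40
  14 + 40/771 = 10834/771

10834/771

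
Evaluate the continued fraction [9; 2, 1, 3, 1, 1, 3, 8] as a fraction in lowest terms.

6898/737

Fold from the inside: start with 8/1.
  3 + 1/8 = 25/8
  1 + 8/25 = 33/25
  1 + 25/33 = 58/33
  3 + 33/58 = 207/58
  1 + 58/207 = 265/207
  2 + 207/265 = 737/265
  9 + 265/737 = 6898/737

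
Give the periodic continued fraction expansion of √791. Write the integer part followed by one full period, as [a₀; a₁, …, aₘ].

[28; 8, 56]

a₀ = ⌊√791⌋ = 28.
With m₀=0, d₀=1 and mₖ₊₁ = dₖaₖ − mₖ, dₖ₊₁ = (n − mₖ₊₁²)/dₖ, aₖ₊₁ = ⌊(a₀+mₖ₊₁)/dₖ₊₁⌋:
  k=1: m=28, d=7, a=8
  k=2: m=28, d=1, a=56
d=1 and a=2a₀=56 at k=2, so the next step gives (m, d) = (28, 7) again — its k=1 value — and the period has length 2.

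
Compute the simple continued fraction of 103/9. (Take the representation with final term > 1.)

103 = 11·9 + 4
9 = 2·4 + 1
4 = 4·1 + 0  (stop)
So 103/9 = [11; 2, 4].

[11; 2, 4]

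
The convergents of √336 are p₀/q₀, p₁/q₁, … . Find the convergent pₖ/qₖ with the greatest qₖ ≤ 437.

√336 = [18; 3, 36, …] (period length 2).
Convergents:
  p_0/q_0 = 18/1
  p_1/q_1 = 55/3
  p_2/q_2 = 1998/109
  p_3/q_3 = 6049/330
  p_4/q_4 = 219762/11989
q_3 = 330 ≤ 437 < 11989 = q_4, so the answer is 6049/330.

6049/330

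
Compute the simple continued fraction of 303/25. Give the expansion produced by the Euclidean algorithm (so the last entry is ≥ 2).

[12; 8, 3]

303 = 12×25 + 3
25 = 8×3 + 1
3 = 3×1 + 0  (stop)
So 303/25 = [12; 8, 3].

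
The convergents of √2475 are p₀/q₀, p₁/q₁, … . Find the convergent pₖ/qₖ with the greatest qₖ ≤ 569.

√2475 = [49; 1, 2, 1, 98, …] (period length 4).
Convergents:
  p_0/q_0 = 49/1
  p_1/q_1 = 50/1
  p_2/q_2 = 149/3
  p_3/q_3 = 199/4
  p_4/q_4 = 19651/395
  p_5/q_5 = 19850/399
  p_6/q_6 = 59351/1193
q_5 = 399 ≤ 569 < 1193 = q_6, so the answer is 19850/399.

19850/399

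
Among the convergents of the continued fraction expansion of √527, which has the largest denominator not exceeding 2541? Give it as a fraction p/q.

24265/1057

√527 = [22; 1, 21, 1, 44, …] (period length 4).
Convergents:
  p_0/q_0 = 22/1
  p_1/q_1 = 23/1
  p_2/q_2 = 505/22
  p_3/q_3 = 528/23
  p_4/q_4 = 23737/1034
  p_5/q_5 = 24265/1057
  p_6/q_6 = 533302/23231
q_5 = 1057 ≤ 2541 < 23231 = q_6, so the answer is 24265/1057.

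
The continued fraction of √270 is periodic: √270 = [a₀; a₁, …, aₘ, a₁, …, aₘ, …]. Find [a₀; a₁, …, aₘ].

a₀ = ⌊√270⌋ = 16.

[16; 2, 3, 6, 3, 2, 32]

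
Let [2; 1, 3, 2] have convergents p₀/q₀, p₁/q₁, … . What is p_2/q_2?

11/4

Using pₖ = aₖpₖ₋₁ + pₖ₋₂, qₖ = aₖqₖ₋₁ + qₖ₋₂ (with p₋₁=1, p₋₂=0, q₋₁=0, q₋₂=1):
  k=0: a=2, p=2, q=1
  k=1: a=1, p=3, q=1
  k=2: a=3, p=11, q=4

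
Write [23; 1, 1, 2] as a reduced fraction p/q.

118/5

Using pₖ = aₖpₖ₋₁ + pₖ₋₂ and qₖ = aₖqₖ₋₁ + qₖ₋₂:
  k=0: a=23, p=23, q=1
  k=1: a=1, p=24, q=1
  k=2: a=1, p=47, q=2
  k=3: a=2, p=118, q=5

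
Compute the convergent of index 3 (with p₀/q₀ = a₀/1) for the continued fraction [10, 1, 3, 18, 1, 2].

785/73

Using pₖ = aₖpₖ₋₁ + pₖ₋₂, qₖ = aₖqₖ₋₁ + qₖ₋₂ (with p₋₁=1, p₋₂=0, q₋₁=0, q₋₂=1):
  k=0: a=10, p=10, q=1
  k=1: a=1, p=11, q=1
  k=2: a=3, p=43, q=4
  k=3: a=18, p=785, q=73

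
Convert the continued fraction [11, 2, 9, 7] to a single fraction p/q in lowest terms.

Using pₖ = aₖpₖ₋₁ + pₖ₋₂ and qₖ = aₖqₖ₋₁ + qₖ₋₂:
  k=0: a=11, p=11, q=1
  k=1: a=2, p=23, q=2
  k=2: a=9, p=218, q=19
  k=3: a=7, p=1549, q=135

1549/135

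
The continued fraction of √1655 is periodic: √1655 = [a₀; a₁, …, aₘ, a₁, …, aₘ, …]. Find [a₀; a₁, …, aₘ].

a₀ = ⌊√1655⌋ = 40.
With m₀=0, d₀=1 and mₖ₊₁ = dₖaₖ − mₖ, dₖ₊₁ = (n − mₖ₊₁²)/dₖ, aₖ₊₁ = ⌊(a₀+mₖ₊₁)/dₖ₊₁⌋:
  k=1: m=40, d=55, a=1
  k=2: m=15, d=26, a=2
  k=3: m=37, d=11, a=7
  k=4: m=40, d=5, a=16
  k=5: m=40, d=11, a=7
  k=6: m=37, d=26, a=2
  k=7: m=15, d=55, a=1
  k=8: m=40, d=1, a=80
d=1 and a=2a₀=80 at k=8, so the next step gives (m, d) = (40, 55) again — its k=1 value — and the period has length 8.

[40; 1, 2, 7, 16, 7, 2, 1, 80]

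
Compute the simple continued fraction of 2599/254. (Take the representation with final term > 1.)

[10; 4, 3, 3, 1, 1, 2]

2599 = 10·254 + 59
254 = 4·59 + 18
59 = 3·18 + 5
18 = 3·5 + 3
5 = 1·3 + 2
3 = 1·2 + 1
2 = 2·1 + 0  (stop)
So 2599/254 = [10; 4, 3, 3, 1, 1, 2].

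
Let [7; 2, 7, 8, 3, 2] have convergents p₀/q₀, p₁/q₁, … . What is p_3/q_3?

911/122

Using pₖ = aₖpₖ₋₁ + pₖ₋₂, qₖ = aₖqₖ₋₁ + qₖ₋₂ (with p₋₁=1, p₋₂=0, q₋₁=0, q₋₂=1):
  k=0: a=7, p=7, q=1
  k=1: a=2, p=15, q=2
  k=2: a=7, p=112, q=15
  k=3: a=8, p=911, q=122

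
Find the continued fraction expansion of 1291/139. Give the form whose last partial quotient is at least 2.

1291 = 9×139 + 40
139 = 3×40 + 19
40 = 2×19 + 2
19 = 9×2 + 1
2 = 2×1 + 0  (stop)
So 1291/139 = [9; 3, 2, 9, 2].

[9; 3, 2, 9, 2]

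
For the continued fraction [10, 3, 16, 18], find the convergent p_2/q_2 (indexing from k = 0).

Using pₖ = aₖpₖ₋₁ + pₖ₋₂, qₖ = aₖqₖ₋₁ + qₖ₋₂ (with p₋₁=1, p₋₂=0, q₋₁=0, q₋₂=1):
  k=0: a=10, p=10, q=1
  k=1: a=3, p=31, q=3
  k=2: a=16, p=506, q=49

506/49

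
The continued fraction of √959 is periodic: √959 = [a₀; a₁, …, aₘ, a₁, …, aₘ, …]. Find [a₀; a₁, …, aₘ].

a₀ = ⌊√959⌋ = 30.

[30; 1, 29, 1, 60]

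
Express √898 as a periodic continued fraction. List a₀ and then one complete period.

[29; 1, 28, 1, 58]

a₀ = ⌊√898⌋ = 29.
With m₀=0, d₀=1 and mₖ₊₁ = dₖaₖ − mₖ, dₖ₊₁ = (n − mₖ₊₁²)/dₖ, aₖ₊₁ = ⌊(a₀+mₖ₊₁)/dₖ₊₁⌋:
  k=1: m=29, d=57, a=1
  k=2: m=28, d=2, a=28
  k=3: m=28, d=57, a=1
  k=4: m=29, d=1, a=58
d=1 and a=2a₀=58 at k=4, so the next step gives (m, d) = (29, 57) again — its k=1 value — and the period has length 4.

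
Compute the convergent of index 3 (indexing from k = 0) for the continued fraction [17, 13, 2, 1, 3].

Using pₖ = aₖpₖ₋₁ + pₖ₋₂, qₖ = aₖqₖ₋₁ + qₖ₋₂ (with p₋₁=1, p₋₂=0, q₋₁=0, q₋₂=1):
  k=0: a=17, p=17, q=1
  k=1: a=13, p=222, q=13
  k=2: a=2, p=461, q=27
  k=3: a=1, p=683, q=40

683/40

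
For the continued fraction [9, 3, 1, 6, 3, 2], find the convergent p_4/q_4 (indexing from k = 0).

Using pₖ = aₖpₖ₋₁ + pₖ₋₂, qₖ = aₖqₖ₋₁ + qₖ₋₂ (with p₋₁=1, p₋₂=0, q₋₁=0, q₋₂=1):
  k=0: a=9, p=9, q=1
  k=1: a=3, p=28, q=3
  k=2: a=1, p=37, q=4
  k=3: a=6, p=250, q=27
  k=4: a=3, p=787, q=85

787/85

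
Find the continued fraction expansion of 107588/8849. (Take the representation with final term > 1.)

[12; 6, 3, 8, 2, 8, 3]

107588 = 12·8849 + 1400
8849 = 6·1400 + 449
1400 = 3·449 + 53
449 = 8·53 + 25
53 = 2·25 + 3
25 = 8·3 + 1
3 = 3·1 + 0  (stop)
So 107588/8849 = [12; 6, 3, 8, 2, 8, 3].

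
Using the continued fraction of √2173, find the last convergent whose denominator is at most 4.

√2173 = [46; 1, 1, 1, 1, 1, 1, 92, …] (period length 7).
Convergents:
  p_0/q_0 = 46/1
  p_1/q_1 = 47/1
  p_2/q_2 = 93/2
  p_3/q_3 = 140/3
  p_4/q_4 = 233/5
q_3 = 3 ≤ 4 < 5 = q_4, so the answer is 140/3.

140/3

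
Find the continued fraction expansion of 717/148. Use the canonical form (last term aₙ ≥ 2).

717 = 4×148 + 125
148 = 1×125 + 23
125 = 5×23 + 10
23 = 2×10 + 3
10 = 3×3 + 1
3 = 3×1 + 0  (stop)
So 717/148 = [4; 1, 5, 2, 3, 3].

[4; 1, 5, 2, 3, 3]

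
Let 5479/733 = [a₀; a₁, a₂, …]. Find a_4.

2

5479 = 7·733 + 348   →  a_0 = 7
733 = 2·348 + 37   →  a_1 = 2
348 = 9·37 + 15   →  a_2 = 9
37 = 2·15 + 7   →  a_3 = 2
15 = 2·7 + 1   →  a_4 = 2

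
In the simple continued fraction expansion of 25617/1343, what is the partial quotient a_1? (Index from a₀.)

13

25617 = 19·1343 + 100   →  a_0 = 19
1343 = 13·100 + 43   →  a_1 = 13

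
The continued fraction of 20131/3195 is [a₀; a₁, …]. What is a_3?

20131 = 6·3195 + 961   →  a_0 = 6
3195 = 3·961 + 312   →  a_1 = 3
961 = 3·312 + 25   →  a_2 = 3
312 = 12·25 + 12   →  a_3 = 12

12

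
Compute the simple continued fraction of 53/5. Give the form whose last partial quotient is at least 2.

[10; 1, 1, 2]

53 = 10·5 + 3
5 = 1·3 + 2
3 = 1·2 + 1
2 = 2·1 + 0  (stop)
So 53/5 = [10; 1, 1, 2].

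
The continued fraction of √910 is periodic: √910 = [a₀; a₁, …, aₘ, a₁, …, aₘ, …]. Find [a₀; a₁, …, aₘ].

[30; 6, 60]

a₀ = ⌊√910⌋ = 30.
With m₀=0, d₀=1 and mₖ₊₁ = dₖaₖ − mₖ, dₖ₊₁ = (n − mₖ₊₁²)/dₖ, aₖ₊₁ = ⌊(a₀+mₖ₊₁)/dₖ₊₁⌋:
  k=1: m=30, d=10, a=6
  k=2: m=30, d=1, a=60
d=1 and a=2a₀=60 at k=2, so the next step gives (m, d) = (30, 10) again — its k=1 value — and the period has length 2.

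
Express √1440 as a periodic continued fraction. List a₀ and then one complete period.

a₀ = ⌊√1440⌋ = 37.
With m₀=0, d₀=1 and mₖ₊₁ = dₖaₖ − mₖ, dₖ₊₁ = (n − mₖ₊₁²)/dₖ, aₖ₊₁ = ⌊(a₀+mₖ₊₁)/dₖ₊₁⌋:
  k=1: m=37, d=71, a=1
  k=2: m=34, d=4, a=17
  k=3: m=34, d=71, a=1
  k=4: m=37, d=1, a=74
d=1 and a=2a₀=74 at k=4, so the next step gives (m, d) = (37, 71) again — its k=1 value — and the period has length 4.

[37; 1, 17, 1, 74]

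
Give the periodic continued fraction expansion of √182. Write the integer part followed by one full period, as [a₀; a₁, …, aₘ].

[13; 2, 26]

a₀ = ⌊√182⌋ = 13.
With m₀=0, d₀=1 and mₖ₊₁ = dₖaₖ − mₖ, dₖ₊₁ = (n − mₖ₊₁²)/dₖ, aₖ₊₁ = ⌊(a₀+mₖ₊₁)/dₖ₊₁⌋:
  k=1: m=13, d=13, a=2
  k=2: m=13, d=1, a=26
d=1 and a=2a₀=26 at k=2, so the next step gives (m, d) = (13, 13) again — its k=1 value — and the period has length 2.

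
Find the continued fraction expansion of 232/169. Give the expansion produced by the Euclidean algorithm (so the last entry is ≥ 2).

232 = 1·169 + 63
169 = 2·63 + 43
63 = 1·43 + 20
43 = 2·20 + 3
20 = 6·3 + 2
3 = 1·2 + 1
2 = 2·1 + 0  (stop)
So 232/169 = [1; 2, 1, 2, 6, 1, 2].

[1; 2, 1, 2, 6, 1, 2]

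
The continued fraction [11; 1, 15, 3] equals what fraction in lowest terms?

Using pₖ = aₖpₖ₋₁ + pₖ₋₂ and qₖ = aₖqₖ₋₁ + qₖ₋₂:
  k=0: a=11, p=11, q=1
  k=1: a=1, p=12, q=1
  k=2: a=15, p=191, q=16
  k=3: a=3, p=585, q=49

585/49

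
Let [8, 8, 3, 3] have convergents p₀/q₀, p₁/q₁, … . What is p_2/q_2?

Using pₖ = aₖpₖ₋₁ + pₖ₋₂, qₖ = aₖqₖ₋₁ + qₖ₋₂ (with p₋₁=1, p₋₂=0, q₋₁=0, q₋₂=1):
  k=0: a=8, p=8, q=1
  k=1: a=8, p=65, q=8
  k=2: a=3, p=203, q=25

203/25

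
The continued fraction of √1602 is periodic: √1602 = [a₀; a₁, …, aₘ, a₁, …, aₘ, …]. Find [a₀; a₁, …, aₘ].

a₀ = ⌊√1602⌋ = 40.

[40; 40, 80]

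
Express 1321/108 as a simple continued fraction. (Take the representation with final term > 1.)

[12; 4, 3, 8]

1321 = 12·108 + 25
108 = 4·25 + 8
25 = 3·8 + 1
8 = 8·1 + 0  (stop)
So 1321/108 = [12; 4, 3, 8].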